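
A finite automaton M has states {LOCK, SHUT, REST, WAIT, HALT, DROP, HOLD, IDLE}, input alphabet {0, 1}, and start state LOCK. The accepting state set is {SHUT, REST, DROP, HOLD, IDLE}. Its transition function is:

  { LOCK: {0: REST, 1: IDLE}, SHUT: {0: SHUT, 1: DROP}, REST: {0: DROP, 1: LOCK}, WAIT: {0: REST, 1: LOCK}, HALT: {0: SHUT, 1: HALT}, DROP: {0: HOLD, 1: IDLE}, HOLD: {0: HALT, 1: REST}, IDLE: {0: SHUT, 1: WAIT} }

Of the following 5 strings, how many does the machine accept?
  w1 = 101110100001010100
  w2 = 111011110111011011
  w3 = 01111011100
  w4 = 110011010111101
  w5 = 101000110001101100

4

w1: LOCK → IDLE → SHUT → DROP → IDLE → WAIT → REST → LOCK → REST → DROP → HOLD → HALT → HALT → SHUT → DROP → HOLD → REST → DROP → HOLD  → end HOLD, accepted
w2: LOCK → IDLE → WAIT → LOCK → REST → LOCK → IDLE → WAIT → LOCK → REST → LOCK → IDLE → WAIT → REST → LOCK → IDLE → SHUT → DROP → IDLE  → end IDLE, accepted
w3: LOCK → REST → LOCK → IDLE → WAIT → LOCK → REST → LOCK → IDLE → WAIT → REST → DROP  → end DROP, accepted
w4: LOCK → IDLE → WAIT → REST → DROP → IDLE → WAIT → REST → LOCK → REST → LOCK → IDLE → WAIT → LOCK → REST → LOCK  → end LOCK, rejected
w5: LOCK → IDLE → SHUT → DROP → HOLD → HALT → SHUT → DROP → IDLE → SHUT → SHUT → SHUT → DROP → IDLE → SHUT → DROP → IDLE → SHUT → SHUT  → end SHUT, accepted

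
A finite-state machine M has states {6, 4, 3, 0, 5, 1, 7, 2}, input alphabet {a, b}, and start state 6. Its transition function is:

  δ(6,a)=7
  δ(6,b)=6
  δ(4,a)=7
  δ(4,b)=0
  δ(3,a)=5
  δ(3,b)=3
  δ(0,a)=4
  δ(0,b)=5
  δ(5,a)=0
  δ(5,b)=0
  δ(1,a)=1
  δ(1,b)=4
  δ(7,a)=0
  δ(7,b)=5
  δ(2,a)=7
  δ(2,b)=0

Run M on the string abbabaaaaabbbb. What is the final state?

0

6 → 7 → 5 → 0 → 4 → 0 → 4 → 7 → 0 → 4 → 7 → 5 → 0 → 5 → 0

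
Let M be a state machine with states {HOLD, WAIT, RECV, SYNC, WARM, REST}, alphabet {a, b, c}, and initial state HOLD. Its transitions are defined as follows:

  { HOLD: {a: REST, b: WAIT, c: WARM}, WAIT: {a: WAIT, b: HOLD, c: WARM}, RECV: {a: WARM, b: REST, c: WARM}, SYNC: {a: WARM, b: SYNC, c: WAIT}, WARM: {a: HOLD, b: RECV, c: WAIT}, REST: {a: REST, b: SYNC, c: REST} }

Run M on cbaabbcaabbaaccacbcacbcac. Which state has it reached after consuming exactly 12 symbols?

HOLD → WARM → RECV → WARM → HOLD → WAIT → HOLD → WARM → HOLD → REST → SYNC → SYNC → WARM
After 12 symbols: WARM.

WARM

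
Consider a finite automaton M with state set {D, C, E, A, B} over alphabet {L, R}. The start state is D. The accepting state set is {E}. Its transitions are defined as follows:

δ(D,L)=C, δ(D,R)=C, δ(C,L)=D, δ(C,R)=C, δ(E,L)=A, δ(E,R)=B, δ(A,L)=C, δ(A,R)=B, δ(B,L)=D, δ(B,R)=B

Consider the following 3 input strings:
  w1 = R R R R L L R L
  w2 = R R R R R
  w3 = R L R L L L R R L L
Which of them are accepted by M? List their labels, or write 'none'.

w1: D → C → C → C → C → D → C → C → D  → end D, rejected
w2: D → C → C → C → C → C  → end C, rejected
w3: D → C → D → C → D → C → D → C → C → D → C  → end C, rejected

none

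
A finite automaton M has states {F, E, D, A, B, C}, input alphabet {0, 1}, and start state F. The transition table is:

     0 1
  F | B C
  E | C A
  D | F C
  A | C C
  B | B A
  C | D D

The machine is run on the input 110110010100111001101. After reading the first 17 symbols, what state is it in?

B

Trace: F -1-> C -1-> D -0-> F -1-> C -1-> D -0-> F -0-> B -1-> A -0-> C -1-> D -0-> F -0-> B -1-> A -1-> C -1-> D -0-> F -0-> B
After 17 symbols: B.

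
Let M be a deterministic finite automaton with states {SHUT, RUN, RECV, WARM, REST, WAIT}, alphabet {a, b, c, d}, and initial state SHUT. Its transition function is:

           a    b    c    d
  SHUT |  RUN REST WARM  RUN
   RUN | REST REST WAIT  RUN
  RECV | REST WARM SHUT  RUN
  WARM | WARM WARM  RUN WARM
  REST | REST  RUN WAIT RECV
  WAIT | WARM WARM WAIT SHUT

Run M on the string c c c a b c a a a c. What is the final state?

WAIT

start at SHUT
read 'c': SHUT → WARM
read 'c': WARM → RUN
read 'c': RUN → WAIT
read 'a': WAIT → WARM
read 'b': WARM → WARM
read 'c': WARM → RUN
read 'a': RUN → REST
read 'a': REST → REST
read 'a': REST → REST
read 'c': REST → WAIT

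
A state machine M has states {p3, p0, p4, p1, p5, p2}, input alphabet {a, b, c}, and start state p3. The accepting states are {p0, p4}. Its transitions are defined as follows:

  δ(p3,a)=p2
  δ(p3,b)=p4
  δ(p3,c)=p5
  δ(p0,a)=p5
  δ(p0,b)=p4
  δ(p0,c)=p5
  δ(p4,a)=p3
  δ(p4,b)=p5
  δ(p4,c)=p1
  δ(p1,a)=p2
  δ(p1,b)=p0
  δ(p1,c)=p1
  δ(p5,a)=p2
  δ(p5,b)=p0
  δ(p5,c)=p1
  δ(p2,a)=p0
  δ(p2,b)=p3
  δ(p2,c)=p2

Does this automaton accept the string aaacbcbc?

p3 → p2 → p0 → p5 → p1 → p0 → p5 → p0 → p5
End state p5 is not accepting.

No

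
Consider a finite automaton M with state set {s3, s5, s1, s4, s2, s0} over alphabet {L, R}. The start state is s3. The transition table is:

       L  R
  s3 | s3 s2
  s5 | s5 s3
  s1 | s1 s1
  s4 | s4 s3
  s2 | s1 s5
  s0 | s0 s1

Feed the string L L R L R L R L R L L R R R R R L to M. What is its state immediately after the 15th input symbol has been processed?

Trace: s3 -L-> s3 -L-> s3 -R-> s2 -L-> s1 -R-> s1 -L-> s1 -R-> s1 -L-> s1 -R-> s1 -L-> s1 -L-> s1 -R-> s1 -R-> s1 -R-> s1 -R-> s1
After 15 symbols: s1.

s1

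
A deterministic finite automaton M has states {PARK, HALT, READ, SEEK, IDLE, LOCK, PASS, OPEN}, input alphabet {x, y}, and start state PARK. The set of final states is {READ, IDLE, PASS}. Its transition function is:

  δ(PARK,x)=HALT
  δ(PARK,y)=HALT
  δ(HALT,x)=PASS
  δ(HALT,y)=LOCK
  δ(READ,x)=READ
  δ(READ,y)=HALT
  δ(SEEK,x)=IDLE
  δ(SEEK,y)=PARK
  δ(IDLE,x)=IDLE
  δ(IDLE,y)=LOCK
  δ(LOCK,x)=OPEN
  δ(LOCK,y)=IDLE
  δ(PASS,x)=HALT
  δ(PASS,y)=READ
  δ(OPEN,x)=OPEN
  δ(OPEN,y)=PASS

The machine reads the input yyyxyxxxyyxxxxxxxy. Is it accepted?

PARK → HALT → LOCK → IDLE → IDLE → LOCK → OPEN → OPEN → OPEN → PASS → READ → READ → READ → READ → READ → READ → READ → READ → HALT
End state HALT is not accepting.

No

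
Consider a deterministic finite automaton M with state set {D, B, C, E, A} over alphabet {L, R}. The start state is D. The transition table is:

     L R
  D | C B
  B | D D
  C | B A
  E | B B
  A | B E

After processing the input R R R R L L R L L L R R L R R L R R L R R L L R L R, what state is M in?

D → B → D → B → D → C → B → D → C → B → D → B → D → C → A → E → B → D → B → D → B → D → C → B → D → C → A

A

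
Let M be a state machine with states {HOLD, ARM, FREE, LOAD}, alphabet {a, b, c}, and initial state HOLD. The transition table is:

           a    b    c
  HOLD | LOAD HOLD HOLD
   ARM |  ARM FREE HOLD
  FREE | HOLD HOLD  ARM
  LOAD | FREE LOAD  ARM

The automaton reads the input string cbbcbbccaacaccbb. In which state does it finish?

HOLD

HOLD → HOLD → HOLD → HOLD → HOLD → HOLD → HOLD → HOLD → HOLD → LOAD → FREE → ARM → ARM → HOLD → HOLD → HOLD → HOLD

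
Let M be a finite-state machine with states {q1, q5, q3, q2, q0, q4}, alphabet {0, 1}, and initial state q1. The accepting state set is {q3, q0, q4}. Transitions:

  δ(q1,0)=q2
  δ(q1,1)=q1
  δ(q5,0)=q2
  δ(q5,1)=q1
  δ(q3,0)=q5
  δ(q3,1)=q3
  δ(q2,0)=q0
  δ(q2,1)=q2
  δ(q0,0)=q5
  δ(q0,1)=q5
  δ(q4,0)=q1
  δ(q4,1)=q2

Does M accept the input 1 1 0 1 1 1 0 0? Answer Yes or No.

No

start at q1
read '1': q1 → q1
read '1': q1 → q1
read '0': q1 → q2
read '1': q2 → q2
read '1': q2 → q2
read '1': q2 → q2
read '0': q2 → q0
read '0': q0 → q5
End state q5 is not accepting.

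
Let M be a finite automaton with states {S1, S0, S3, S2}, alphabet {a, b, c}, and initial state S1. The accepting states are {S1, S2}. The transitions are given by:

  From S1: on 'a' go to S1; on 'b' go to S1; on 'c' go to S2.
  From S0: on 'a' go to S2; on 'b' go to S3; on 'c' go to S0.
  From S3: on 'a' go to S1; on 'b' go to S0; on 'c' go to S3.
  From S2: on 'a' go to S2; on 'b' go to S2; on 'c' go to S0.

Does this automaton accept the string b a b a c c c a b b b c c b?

No

S1 → S1 → S1 → S1 → S1 → S2 → S0 → S0 → S2 → S2 → S2 → S2 → S0 → S0 → S3
End state S3 is not accepting.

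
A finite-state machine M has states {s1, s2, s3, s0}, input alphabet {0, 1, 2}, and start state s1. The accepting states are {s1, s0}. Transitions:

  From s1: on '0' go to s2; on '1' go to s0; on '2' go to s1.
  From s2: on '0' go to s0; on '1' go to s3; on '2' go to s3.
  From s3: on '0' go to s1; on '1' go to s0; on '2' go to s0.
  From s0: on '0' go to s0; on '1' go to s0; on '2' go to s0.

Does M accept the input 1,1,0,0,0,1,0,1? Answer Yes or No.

Yes

start at s1
read '1': s1 → s0
read '1': s0 → s0
read '0': s0 → s0
read '0': s0 → s0
read '0': s0 → s0
read '1': s0 → s0
read '0': s0 → s0
read '1': s0 → s0
End state s0 is accepting.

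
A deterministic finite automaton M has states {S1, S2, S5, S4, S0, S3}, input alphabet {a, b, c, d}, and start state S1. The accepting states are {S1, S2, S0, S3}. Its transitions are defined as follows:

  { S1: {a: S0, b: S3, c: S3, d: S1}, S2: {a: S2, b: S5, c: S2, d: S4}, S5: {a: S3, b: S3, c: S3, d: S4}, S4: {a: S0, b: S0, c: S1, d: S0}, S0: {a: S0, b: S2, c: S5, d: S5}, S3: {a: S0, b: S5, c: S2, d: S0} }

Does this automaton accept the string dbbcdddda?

S1 → S1 → S3 → S5 → S3 → S0 → S5 → S4 → S0 → S0
End state S0 is accepting.

Yes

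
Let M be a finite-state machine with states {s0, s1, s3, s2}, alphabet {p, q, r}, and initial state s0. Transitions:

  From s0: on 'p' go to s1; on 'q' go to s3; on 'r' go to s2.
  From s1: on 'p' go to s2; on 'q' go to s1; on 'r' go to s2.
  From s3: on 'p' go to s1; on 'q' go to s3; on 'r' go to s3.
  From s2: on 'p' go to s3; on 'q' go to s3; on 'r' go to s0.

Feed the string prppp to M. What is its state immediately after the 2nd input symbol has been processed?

s2

Trace: s0 -p-> s1 -r-> s2
After 2 symbols: s2.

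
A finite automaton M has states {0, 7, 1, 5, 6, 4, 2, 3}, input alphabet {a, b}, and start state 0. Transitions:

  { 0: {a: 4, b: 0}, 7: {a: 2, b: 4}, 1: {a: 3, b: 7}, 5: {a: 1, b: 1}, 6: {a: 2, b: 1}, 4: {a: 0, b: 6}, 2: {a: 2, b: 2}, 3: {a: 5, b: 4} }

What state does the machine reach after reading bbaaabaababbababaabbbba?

2

Trace: 0 -b-> 0 -b-> 0 -a-> 4 -a-> 0 -a-> 4 -b-> 6 -a-> 2 -a-> 2 -b-> 2 -a-> 2 -b-> 2 -b-> 2 -a-> 2 -b-> 2 -a-> 2 -b-> 2 -a-> 2 -a-> 2 -b-> 2 -b-> 2 -b-> 2 -b-> 2 -a-> 2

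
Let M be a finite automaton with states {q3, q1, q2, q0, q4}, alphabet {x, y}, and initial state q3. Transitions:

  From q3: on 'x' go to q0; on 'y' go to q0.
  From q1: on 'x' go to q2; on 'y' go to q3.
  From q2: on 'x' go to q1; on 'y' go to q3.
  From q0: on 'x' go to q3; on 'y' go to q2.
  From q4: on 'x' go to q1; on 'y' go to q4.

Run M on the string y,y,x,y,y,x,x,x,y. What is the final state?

q0

Trace: q3 -y-> q0 -y-> q2 -x-> q1 -y-> q3 -y-> q0 -x-> q3 -x-> q0 -x-> q3 -y-> q0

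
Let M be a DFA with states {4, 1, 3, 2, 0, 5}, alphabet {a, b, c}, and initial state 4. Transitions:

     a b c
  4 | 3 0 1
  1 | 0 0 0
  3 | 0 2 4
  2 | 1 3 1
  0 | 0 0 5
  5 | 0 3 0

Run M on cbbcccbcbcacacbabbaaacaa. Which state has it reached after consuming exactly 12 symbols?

5

4 → 1 → 0 → 0 → 5 → 0 → 5 → 3 → 4 → 0 → 5 → 0 → 5
After 12 symbols: 5.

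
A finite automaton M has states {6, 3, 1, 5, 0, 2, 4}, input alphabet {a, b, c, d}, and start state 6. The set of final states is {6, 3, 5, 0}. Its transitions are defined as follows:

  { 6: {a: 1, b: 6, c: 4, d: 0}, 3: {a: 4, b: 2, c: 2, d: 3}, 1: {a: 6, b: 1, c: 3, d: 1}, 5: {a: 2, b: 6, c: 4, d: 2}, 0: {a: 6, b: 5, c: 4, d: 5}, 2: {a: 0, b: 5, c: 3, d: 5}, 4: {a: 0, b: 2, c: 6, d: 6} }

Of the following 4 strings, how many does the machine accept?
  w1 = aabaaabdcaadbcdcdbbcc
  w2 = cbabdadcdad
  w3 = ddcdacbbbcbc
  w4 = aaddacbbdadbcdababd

3

w1: 6 → 1 → 6 → 6 → 1 → 6 → 1 → 1 → 1 → 3 → 4 → 0 → 5 → 6 → 4 → 6 → 4 → 6 → 6 → 6 → 4 → 6  → end 6, accepted
w2: 6 → 4 → 2 → 0 → 5 → 2 → 0 → 5 → 4 → 6 → 1 → 1  → end 1, rejected
w3: 6 → 0 → 5 → 4 → 6 → 1 → 3 → 2 → 5 → 6 → 4 → 2 → 3  → end 3, accepted
w4: 6 → 1 → 6 → 0 → 5 → 2 → 3 → 2 → 5 → 2 → 0 → 5 → 6 → 4 → 6 → 1 → 1 → 6 → 6 → 0  → end 0, accepted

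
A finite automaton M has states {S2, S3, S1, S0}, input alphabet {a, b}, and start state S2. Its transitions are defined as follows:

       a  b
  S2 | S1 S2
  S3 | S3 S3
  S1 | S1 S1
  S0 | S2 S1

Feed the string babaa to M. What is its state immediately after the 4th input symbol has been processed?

S1

start at S2
read 'b': S2 → S2
read 'a': S2 → S1
read 'b': S1 → S1
read 'a': S1 → S1
After 4 symbols: S1.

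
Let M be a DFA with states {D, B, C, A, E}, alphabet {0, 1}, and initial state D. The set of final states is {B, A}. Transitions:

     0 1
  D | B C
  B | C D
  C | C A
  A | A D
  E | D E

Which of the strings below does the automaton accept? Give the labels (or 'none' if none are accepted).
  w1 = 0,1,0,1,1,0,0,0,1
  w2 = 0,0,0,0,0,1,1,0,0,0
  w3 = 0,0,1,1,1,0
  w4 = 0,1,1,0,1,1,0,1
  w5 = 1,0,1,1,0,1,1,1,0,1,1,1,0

w1, w5

w1:
  start at D
  read '0': D → B
  read '1': B → D
  read '0': D → B
  read '1': B → D
  read '1': D → C
  read '0': C → C
  read '0': C → C
  read '0': C → C
  read '1': C → A
  end A, accepted
w2:
  start at D
  read '0': D → B
  read '0': B → C
  read '0': C → C
  read '0': C → C
  read '0': C → C
  read '1': C → A
  read '1': A → D
  read '0': D → B
  read '0': B → C
  read '0': C → C
  end C, rejected
w3:
  start at D
  read '0': D → B
  read '0': B → C
  read '1': C → A
  read '1': A → D
  read '1': D → C
  read '0': C → C
  end C, rejected
w4:
  start at D
  read '0': D → B
  read '1': B → D
  read '1': D → C
  read '0': C → C
  read '1': C → A
  read '1': A → D
  read '0': D → B
  read '1': B → D
  end D, rejected
w5:
  start at D
  read '1': D → C
  read '0': C → C
  read '1': C → A
  read '1': A → D
  read '0': D → B
  read '1': B → D
  read '1': D → C
  read '1': C → A
  read '0': A → A
  read '1': A → D
  read '1': D → C
  read '1': C → A
  read '0': A → A
  end A, accepted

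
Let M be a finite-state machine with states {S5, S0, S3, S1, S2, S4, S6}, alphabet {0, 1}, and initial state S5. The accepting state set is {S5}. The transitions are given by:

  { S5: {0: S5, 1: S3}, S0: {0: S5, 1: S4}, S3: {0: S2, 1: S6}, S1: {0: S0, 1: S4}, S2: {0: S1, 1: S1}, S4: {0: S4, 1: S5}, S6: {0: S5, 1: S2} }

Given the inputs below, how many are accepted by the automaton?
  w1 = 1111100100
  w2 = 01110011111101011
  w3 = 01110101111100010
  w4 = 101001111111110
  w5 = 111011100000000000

2

w1: Trace: S5 -1-> S3 -1-> S6 -1-> S2 -1-> S1 -1-> S4 -0-> S4 -0-> S4 -1-> S5 -0-> S5 -0-> S5  → end S5, accepted
w2: Trace: S5 -0-> S5 -1-> S3 -1-> S6 -1-> S2 -0-> S1 -0-> S0 -1-> S4 -1-> S5 -1-> S3 -1-> S6 -1-> S2 -1-> S1 -0-> S0 -1-> S4 -0-> S4 -1-> S5 -1-> S3  → end S3, rejected
w3: Trace: S5 -0-> S5 -1-> S3 -1-> S6 -1-> S2 -0-> S1 -1-> S4 -0-> S4 -1-> S5 -1-> S3 -1-> S6 -1-> S2 -1-> S1 -0-> S0 -0-> S5 -0-> S5 -1-> S3 -0-> S2  → end S2, rejected
w4: Trace: S5 -1-> S3 -0-> S2 -1-> S1 -0-> S0 -0-> S5 -1-> S3 -1-> S6 -1-> S2 -1-> S1 -1-> S4 -1-> S5 -1-> S3 -1-> S6 -1-> S2 -0-> S1  → end S1, rejected
w5: Trace: S5 -1-> S3 -1-> S6 -1-> S2 -0-> S1 -1-> S4 -1-> S5 -1-> S3 -0-> S2 -0-> S1 -0-> S0 -0-> S5 -0-> S5 -0-> S5 -0-> S5 -0-> S5 -0-> S5 -0-> S5 -0-> S5  → end S5, accepted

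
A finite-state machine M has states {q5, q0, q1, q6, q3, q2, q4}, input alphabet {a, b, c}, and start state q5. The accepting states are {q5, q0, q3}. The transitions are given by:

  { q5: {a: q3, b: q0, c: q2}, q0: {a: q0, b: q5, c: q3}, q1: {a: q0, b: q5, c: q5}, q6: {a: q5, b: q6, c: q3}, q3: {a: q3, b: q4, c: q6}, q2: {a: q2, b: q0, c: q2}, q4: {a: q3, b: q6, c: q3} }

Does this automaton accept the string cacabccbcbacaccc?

No

start at q5
read 'c': q5 → q2
read 'a': q2 → q2
read 'c': q2 → q2
read 'a': q2 → q2
read 'b': q2 → q0
read 'c': q0 → q3
read 'c': q3 → q6
read 'b': q6 → q6
read 'c': q6 → q3
read 'b': q3 → q4
read 'a': q4 → q3
read 'c': q3 → q6
read 'a': q6 → q5
read 'c': q5 → q2
read 'c': q2 → q2
read 'c': q2 → q2
End state q2 is not accepting.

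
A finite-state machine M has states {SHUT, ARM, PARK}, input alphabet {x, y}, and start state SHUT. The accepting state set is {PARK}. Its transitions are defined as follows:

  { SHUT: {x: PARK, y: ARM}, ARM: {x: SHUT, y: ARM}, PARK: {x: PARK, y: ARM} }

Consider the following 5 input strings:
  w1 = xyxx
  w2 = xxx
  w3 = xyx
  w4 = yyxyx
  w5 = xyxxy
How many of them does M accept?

2

w1:
  start at SHUT
  read 'x': SHUT → PARK
  read 'y': PARK → ARM
  read 'x': ARM → SHUT
  read 'x': SHUT → PARK
  end PARK, accepted
w2:
  start at SHUT
  read 'x': SHUT → PARK
  read 'x': PARK → PARK
  read 'x': PARK → PARK
  end PARK, accepted
w3:
  start at SHUT
  read 'x': SHUT → PARK
  read 'y': PARK → ARM
  read 'x': ARM → SHUT
  end SHUT, rejected
w4:
  start at SHUT
  read 'y': SHUT → ARM
  read 'y': ARM → ARM
  read 'x': ARM → SHUT
  read 'y': SHUT → ARM
  read 'x': ARM → SHUT
  end SHUT, rejected
w5:
  start at SHUT
  read 'x': SHUT → PARK
  read 'y': PARK → ARM
  read 'x': ARM → SHUT
  read 'x': SHUT → PARK
  read 'y': PARK → ARM
  end ARM, rejected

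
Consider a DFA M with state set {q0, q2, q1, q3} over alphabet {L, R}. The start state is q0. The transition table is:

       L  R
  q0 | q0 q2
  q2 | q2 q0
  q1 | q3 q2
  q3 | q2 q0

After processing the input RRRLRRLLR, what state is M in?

start at q0
read 'R': q0 → q2
read 'R': q2 → q0
read 'R': q0 → q2
read 'L': q2 → q2
read 'R': q2 → q0
read 'R': q0 → q2
read 'L': q2 → q2
read 'L': q2 → q2
read 'R': q2 → q0

q0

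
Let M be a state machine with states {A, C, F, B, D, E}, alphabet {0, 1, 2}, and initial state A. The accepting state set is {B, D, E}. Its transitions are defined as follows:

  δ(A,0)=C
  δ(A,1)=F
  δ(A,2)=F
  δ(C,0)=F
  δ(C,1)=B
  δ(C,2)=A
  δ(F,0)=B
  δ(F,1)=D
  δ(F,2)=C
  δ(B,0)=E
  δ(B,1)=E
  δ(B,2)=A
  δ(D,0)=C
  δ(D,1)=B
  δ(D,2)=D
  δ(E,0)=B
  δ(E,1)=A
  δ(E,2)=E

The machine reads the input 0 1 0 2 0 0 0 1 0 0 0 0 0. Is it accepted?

Yes

Trace: A -0-> C -1-> B -0-> E -2-> E -0-> B -0-> E -0-> B -1-> E -0-> B -0-> E -0-> B -0-> E -0-> B
End state B is accepting.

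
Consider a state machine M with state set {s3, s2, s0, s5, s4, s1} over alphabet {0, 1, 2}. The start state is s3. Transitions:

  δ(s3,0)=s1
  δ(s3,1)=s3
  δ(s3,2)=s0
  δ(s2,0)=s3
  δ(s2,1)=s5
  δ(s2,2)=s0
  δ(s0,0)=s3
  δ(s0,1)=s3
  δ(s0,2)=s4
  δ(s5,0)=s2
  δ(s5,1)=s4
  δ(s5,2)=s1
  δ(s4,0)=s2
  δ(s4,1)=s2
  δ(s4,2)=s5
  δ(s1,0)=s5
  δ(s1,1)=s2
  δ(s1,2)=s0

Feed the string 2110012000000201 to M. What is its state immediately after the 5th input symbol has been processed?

start at s3
read '2': s3 → s0
read '1': s0 → s3
read '1': s3 → s3
read '0': s3 → s1
read '0': s1 → s5
After 5 symbols: s5.

s5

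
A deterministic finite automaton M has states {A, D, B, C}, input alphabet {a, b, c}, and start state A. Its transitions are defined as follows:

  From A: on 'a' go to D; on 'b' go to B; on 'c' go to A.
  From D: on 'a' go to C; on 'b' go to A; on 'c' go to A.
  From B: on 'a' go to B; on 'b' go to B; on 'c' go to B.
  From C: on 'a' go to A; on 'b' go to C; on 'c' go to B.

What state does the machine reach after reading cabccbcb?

B

A → A → D → A → A → A → B → B → B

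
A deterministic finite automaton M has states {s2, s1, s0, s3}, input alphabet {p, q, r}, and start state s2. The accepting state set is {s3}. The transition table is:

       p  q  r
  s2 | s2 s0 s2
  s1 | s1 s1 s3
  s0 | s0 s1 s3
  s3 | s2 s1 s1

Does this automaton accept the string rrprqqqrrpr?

Yes

start at s2
read 'r': s2 → s2
read 'r': s2 → s2
read 'p': s2 → s2
read 'r': s2 → s2
read 'q': s2 → s0
read 'q': s0 → s1
read 'q': s1 → s1
read 'r': s1 → s3
read 'r': s3 → s1
read 'p': s1 → s1
read 'r': s1 → s3
End state s3 is accepting.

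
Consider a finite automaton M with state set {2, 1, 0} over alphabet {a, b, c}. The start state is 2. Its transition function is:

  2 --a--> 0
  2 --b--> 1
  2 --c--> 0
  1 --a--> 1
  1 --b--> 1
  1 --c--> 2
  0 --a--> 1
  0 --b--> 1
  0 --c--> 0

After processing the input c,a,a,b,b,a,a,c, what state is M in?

2 → 0 → 1 → 1 → 1 → 1 → 1 → 1 → 2

2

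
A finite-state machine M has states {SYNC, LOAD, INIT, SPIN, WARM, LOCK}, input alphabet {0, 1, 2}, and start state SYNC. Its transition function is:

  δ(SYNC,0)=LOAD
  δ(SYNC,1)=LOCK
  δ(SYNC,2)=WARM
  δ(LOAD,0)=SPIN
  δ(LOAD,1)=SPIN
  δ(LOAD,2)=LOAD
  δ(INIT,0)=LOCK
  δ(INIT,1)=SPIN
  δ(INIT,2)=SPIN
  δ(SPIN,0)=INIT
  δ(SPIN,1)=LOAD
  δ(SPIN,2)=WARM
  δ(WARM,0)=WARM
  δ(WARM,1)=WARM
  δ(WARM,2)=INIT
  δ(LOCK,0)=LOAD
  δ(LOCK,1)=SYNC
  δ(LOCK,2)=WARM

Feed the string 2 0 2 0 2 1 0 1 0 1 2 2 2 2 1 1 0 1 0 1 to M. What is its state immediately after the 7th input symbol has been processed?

WARM

SYNC → WARM → WARM → INIT → LOCK → WARM → WARM → WARM
After 7 symbols: WARM.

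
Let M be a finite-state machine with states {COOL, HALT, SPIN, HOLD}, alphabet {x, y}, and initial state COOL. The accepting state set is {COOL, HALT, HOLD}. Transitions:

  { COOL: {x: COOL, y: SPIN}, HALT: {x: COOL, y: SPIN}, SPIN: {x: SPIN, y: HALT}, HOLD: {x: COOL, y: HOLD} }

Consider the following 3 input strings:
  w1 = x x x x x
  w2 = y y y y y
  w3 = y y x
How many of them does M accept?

2

w1:
  start at COOL
  read 'x': COOL → COOL
  read 'x': COOL → COOL
  read 'x': COOL → COOL
  read 'x': COOL → COOL
  read 'x': COOL → COOL
  end COOL, accepted
w2:
  start at COOL
  read 'y': COOL → SPIN
  read 'y': SPIN → HALT
  read 'y': HALT → SPIN
  read 'y': SPIN → HALT
  read 'y': HALT → SPIN
  end SPIN, rejected
w3:
  start at COOL
  read 'y': COOL → SPIN
  read 'y': SPIN → HALT
  read 'x': HALT → COOL
  end COOL, accepted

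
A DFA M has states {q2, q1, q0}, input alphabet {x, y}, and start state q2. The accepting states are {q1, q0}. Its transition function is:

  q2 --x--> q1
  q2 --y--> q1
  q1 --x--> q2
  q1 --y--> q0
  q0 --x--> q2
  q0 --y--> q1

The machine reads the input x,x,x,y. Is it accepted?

Yes

q2 → q1 → q2 → q1 → q0
End state q0 is accepting.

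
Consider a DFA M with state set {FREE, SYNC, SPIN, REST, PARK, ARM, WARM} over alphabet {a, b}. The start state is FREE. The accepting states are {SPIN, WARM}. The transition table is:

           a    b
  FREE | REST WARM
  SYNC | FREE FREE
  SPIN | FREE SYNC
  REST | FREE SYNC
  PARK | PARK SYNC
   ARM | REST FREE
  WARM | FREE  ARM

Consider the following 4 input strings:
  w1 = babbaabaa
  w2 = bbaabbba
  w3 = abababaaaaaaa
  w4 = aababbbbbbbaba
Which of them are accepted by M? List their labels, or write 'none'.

w1: Trace: FREE -b-> WARM -a-> FREE -b-> WARM -b-> ARM -a-> REST -a-> FREE -b-> WARM -a-> FREE -a-> REST  → end REST, rejected
w2: Trace: FREE -b-> WARM -b-> ARM -a-> REST -a-> FREE -b-> WARM -b-> ARM -b-> FREE -a-> REST  → end REST, rejected
w3: Trace: FREE -a-> REST -b-> SYNC -a-> FREE -b-> WARM -a-> FREE -b-> WARM -a-> FREE -a-> REST -a-> FREE -a-> REST -a-> FREE -a-> REST -a-> FREE  → end FREE, rejected
w4: Trace: FREE -a-> REST -a-> FREE -b-> WARM -a-> FREE -b-> WARM -b-> ARM -b-> FREE -b-> WARM -b-> ARM -b-> FREE -b-> WARM -a-> FREE -b-> WARM -a-> FREE  → end FREE, rejected

none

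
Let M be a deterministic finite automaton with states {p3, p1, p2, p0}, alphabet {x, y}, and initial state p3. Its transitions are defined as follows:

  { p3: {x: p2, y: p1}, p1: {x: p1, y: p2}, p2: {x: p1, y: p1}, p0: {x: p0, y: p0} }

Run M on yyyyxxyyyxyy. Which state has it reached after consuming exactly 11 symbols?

p3 → p1 → p2 → p1 → p2 → p1 → p1 → p2 → p1 → p2 → p1 → p2
After 11 symbols: p2.

p2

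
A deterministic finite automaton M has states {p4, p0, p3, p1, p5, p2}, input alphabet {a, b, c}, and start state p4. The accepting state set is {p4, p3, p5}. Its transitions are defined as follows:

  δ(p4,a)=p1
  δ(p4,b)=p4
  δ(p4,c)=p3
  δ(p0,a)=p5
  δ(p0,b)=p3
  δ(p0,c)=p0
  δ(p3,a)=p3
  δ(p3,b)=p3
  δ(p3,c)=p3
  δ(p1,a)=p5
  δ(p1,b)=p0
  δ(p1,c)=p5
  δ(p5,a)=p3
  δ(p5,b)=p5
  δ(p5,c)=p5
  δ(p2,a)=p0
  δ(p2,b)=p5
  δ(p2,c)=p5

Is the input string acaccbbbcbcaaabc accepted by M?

Trace: p4 -a-> p1 -c-> p5 -a-> p3 -c-> p3 -c-> p3 -b-> p3 -b-> p3 -b-> p3 -c-> p3 -b-> p3 -c-> p3 -a-> p3 -a-> p3 -a-> p3 -b-> p3 -c-> p3
End state p3 is accepting.

Yes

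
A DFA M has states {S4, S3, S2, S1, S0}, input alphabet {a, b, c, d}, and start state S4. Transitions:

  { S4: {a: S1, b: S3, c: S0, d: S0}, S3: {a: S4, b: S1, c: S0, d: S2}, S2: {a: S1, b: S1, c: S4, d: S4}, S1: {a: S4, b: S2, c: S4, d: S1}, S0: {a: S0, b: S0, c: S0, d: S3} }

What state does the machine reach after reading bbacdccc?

S0

Trace: S4 -b-> S3 -b-> S1 -a-> S4 -c-> S0 -d-> S3 -c-> S0 -c-> S0 -c-> S0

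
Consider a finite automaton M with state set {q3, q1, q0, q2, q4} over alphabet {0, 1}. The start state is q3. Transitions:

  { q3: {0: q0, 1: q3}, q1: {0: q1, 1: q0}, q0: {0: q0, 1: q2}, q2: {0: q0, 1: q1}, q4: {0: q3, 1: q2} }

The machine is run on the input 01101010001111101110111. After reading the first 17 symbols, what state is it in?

q3 → q0 → q2 → q1 → q1 → q0 → q0 → q2 → q0 → q0 → q0 → q2 → q1 → q0 → q2 → q1 → q1 → q0
After 17 symbols: q0.

q0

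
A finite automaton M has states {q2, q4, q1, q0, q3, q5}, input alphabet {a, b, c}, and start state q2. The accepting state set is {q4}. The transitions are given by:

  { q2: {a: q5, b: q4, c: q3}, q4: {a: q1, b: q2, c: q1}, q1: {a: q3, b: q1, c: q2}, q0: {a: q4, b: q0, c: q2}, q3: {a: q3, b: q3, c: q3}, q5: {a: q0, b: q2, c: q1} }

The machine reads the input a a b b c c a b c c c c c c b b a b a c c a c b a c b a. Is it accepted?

q2 → q5 → q0 → q0 → q0 → q2 → q3 → q3 → q3 → q3 → q3 → q3 → q3 → q3 → q3 → q3 → q3 → q3 → q3 → q3 → q3 → q3 → q3 → q3 → q3 → q3 → q3 → q3 → q3
End state q3 is not accepting.

No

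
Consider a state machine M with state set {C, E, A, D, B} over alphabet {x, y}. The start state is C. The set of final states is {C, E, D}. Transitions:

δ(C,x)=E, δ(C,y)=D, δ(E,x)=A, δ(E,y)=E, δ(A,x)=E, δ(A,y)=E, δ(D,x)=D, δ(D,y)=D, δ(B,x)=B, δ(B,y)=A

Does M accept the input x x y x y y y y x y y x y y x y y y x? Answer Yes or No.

No

start at C
read 'x': C → E
read 'x': E → A
read 'y': A → E
read 'x': E → A
read 'y': A → E
read 'y': E → E
read 'y': E → E
read 'y': E → E
read 'x': E → A
read 'y': A → E
read 'y': E → E
read 'x': E → A
read 'y': A → E
read 'y': E → E
read 'x': E → A
read 'y': A → E
read 'y': E → E
read 'y': E → E
read 'x': E → A
End state A is not accepting.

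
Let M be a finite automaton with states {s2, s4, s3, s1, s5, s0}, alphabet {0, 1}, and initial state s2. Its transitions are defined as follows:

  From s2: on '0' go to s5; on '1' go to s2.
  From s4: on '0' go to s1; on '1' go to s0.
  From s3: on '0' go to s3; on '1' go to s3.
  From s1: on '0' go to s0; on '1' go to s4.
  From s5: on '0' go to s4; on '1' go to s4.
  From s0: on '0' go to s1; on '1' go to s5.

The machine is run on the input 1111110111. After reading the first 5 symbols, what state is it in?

s2

Trace: s2 -1-> s2 -1-> s2 -1-> s2 -1-> s2 -1-> s2
After 5 symbols: s2.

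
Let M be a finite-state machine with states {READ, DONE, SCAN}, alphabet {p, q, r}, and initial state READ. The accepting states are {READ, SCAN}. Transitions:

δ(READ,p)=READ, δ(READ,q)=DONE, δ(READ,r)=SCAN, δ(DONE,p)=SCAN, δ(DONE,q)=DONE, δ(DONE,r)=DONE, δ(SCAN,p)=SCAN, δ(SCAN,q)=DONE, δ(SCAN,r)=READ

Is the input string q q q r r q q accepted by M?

No

start at READ
read 'q': READ → DONE
read 'q': DONE → DONE
read 'q': DONE → DONE
read 'r': DONE → DONE
read 'r': DONE → DONE
read 'q': DONE → DONE
read 'q': DONE → DONE
End state DONE is not accepting.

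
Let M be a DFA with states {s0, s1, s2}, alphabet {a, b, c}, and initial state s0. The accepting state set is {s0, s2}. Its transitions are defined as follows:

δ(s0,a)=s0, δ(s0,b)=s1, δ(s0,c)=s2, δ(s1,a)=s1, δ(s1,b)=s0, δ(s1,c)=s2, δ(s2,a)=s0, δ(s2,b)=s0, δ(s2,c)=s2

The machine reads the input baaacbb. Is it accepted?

No

Trace: s0 -b-> s1 -a-> s1 -a-> s1 -a-> s1 -c-> s2 -b-> s0 -b-> s1
End state s1 is not accepting.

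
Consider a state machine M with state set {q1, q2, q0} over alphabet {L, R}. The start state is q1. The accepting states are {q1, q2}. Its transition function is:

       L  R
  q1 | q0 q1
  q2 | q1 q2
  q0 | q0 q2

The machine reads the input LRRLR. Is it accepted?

Yes

q1 → q0 → q2 → q2 → q1 → q1
End state q1 is accepting.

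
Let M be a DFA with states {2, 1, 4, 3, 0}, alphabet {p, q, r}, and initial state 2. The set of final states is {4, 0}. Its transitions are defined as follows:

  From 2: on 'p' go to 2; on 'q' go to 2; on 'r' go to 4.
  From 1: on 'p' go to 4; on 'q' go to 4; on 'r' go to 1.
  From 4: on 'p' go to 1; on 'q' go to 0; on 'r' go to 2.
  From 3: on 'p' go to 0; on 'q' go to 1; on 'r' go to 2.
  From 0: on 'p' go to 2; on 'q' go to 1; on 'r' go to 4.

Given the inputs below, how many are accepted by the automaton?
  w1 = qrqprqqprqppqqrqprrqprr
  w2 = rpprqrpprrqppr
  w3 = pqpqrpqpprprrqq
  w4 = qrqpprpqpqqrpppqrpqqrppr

1

w1: 2 → 2 → 4 → 0 → 2 → 4 → 0 → 1 → 4 → 2 → 2 → 2 → 2 → 2 → 2 → 4 → 0 → 2 → 4 → 2 → 2 → 2 → 4 → 2  → end 2, rejected
w2: 2 → 4 → 1 → 4 → 2 → 2 → 4 → 1 → 4 → 2 → 4 → 0 → 2 → 2 → 4  → end 4, accepted
w3: 2 → 2 → 2 → 2 → 2 → 4 → 1 → 4 → 1 → 4 → 2 → 2 → 4 → 2 → 2 → 2  → end 2, rejected
w4: 2 → 2 → 4 → 0 → 2 → 2 → 4 → 1 → 4 → 1 → 4 → 0 → 4 → 1 → 4 → 1 → 4 → 2 → 2 → 2 → 2 → 4 → 1 → 4 → 2  → end 2, rejected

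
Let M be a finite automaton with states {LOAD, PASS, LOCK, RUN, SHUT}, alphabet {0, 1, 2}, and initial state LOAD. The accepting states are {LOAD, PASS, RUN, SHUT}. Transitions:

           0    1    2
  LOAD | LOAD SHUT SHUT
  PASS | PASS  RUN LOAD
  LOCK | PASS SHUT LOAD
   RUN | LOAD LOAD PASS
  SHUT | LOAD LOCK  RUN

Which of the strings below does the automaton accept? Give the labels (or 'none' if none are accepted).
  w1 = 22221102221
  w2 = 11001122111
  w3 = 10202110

w1: LOAD → SHUT → RUN → PASS → LOAD → SHUT → LOCK → PASS → LOAD → SHUT → RUN → LOAD  → end LOAD, accepted
w2: LOAD → SHUT → LOCK → PASS → PASS → RUN → LOAD → SHUT → RUN → LOAD → SHUT → LOCK  → end LOCK, rejected
w3: LOAD → SHUT → LOAD → SHUT → LOAD → SHUT → LOCK → SHUT → LOAD  → end LOAD, accepted

w1, w3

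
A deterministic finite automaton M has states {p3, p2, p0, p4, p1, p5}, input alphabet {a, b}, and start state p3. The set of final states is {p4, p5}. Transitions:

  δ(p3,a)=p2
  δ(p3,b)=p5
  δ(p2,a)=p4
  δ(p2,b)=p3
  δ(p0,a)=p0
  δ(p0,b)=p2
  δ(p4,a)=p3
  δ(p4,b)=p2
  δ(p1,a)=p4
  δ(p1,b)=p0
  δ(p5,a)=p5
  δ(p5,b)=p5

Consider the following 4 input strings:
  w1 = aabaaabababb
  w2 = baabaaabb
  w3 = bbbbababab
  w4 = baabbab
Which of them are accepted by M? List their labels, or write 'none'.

w1, w2, w3, w4

w1: Trace: p3 -a-> p2 -a-> p4 -b-> p2 -a-> p4 -a-> p3 -a-> p2 -b-> p3 -a-> p2 -b-> p3 -a-> p2 -b-> p3 -b-> p5  → end p5, accepted
w2: Trace: p3 -b-> p5 -a-> p5 -a-> p5 -b-> p5 -a-> p5 -a-> p5 -a-> p5 -b-> p5 -b-> p5  → end p5, accepted
w3: Trace: p3 -b-> p5 -b-> p5 -b-> p5 -b-> p5 -a-> p5 -b-> p5 -a-> p5 -b-> p5 -a-> p5 -b-> p5  → end p5, accepted
w4: Trace: p3 -b-> p5 -a-> p5 -a-> p5 -b-> p5 -b-> p5 -a-> p5 -b-> p5  → end p5, accepted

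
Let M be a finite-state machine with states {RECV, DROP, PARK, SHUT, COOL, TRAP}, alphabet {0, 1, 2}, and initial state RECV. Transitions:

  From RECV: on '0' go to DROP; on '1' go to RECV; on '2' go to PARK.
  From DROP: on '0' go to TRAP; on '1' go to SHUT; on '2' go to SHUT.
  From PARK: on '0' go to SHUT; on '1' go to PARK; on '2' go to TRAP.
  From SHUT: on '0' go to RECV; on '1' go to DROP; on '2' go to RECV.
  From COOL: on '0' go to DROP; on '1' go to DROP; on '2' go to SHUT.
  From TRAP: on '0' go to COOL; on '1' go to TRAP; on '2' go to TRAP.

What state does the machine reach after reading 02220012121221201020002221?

start at RECV
read '0': RECV → DROP
read '2': DROP → SHUT
read '2': SHUT → RECV
read '2': RECV → PARK
read '0': PARK → SHUT
read '0': SHUT → RECV
read '1': RECV → RECV
read '2': RECV → PARK
read '1': PARK → PARK
read '2': PARK → TRAP
read '1': TRAP → TRAP
read '2': TRAP → TRAP
read '2': TRAP → TRAP
read '1': TRAP → TRAP
read '2': TRAP → TRAP
read '0': TRAP → COOL
read '1': COOL → DROP
read '0': DROP → TRAP
read '2': TRAP → TRAP
read '0': TRAP → COOL
read '0': COOL → DROP
read '0': DROP → TRAP
read '2': TRAP → TRAP
read '2': TRAP → TRAP
read '2': TRAP → TRAP
read '1': TRAP → TRAP

TRAP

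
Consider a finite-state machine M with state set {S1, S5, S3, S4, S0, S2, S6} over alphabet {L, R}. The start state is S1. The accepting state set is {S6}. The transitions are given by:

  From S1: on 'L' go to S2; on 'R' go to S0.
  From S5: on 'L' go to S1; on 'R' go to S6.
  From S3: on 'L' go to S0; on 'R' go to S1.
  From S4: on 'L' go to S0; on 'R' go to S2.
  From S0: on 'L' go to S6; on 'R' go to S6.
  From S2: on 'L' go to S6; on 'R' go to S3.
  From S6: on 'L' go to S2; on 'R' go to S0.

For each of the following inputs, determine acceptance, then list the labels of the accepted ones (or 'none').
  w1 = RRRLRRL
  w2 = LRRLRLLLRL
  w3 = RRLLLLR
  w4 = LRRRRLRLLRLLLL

w1:
  start at S1
  read 'R': S1 → S0
  read 'R': S0 → S6
  read 'R': S6 → S0
  read 'L': S0 → S6
  read 'R': S6 → S0
  read 'R': S0 → S6
  read 'L': S6 → S2
  end S2, rejected
w2:
  start at S1
  read 'L': S1 → S2
  read 'R': S2 → S3
  read 'R': S3 → S1
  read 'L': S1 → S2
  read 'R': S2 → S3
  read 'L': S3 → S0
  read 'L': S0 → S6
  read 'L': S6 → S2
  read 'R': S2 → S3
  read 'L': S3 → S0
  end S0, rejected
w3:
  start at S1
  read 'R': S1 → S0
  read 'R': S0 → S6
  read 'L': S6 → S2
  read 'L': S2 → S6
  read 'L': S6 → S2
  read 'L': S2 → S6
  read 'R': S6 → S0
  end S0, rejected
w4:
  start at S1
  read 'L': S1 → S2
  read 'R': S2 → S3
  read 'R': S3 → S1
  read 'R': S1 → S0
  read 'R': S0 → S6
  read 'L': S6 → S2
  read 'R': S2 → S3
  read 'L': S3 → S0
  read 'L': S0 → S6
  read 'R': S6 → S0
  read 'L': S0 → S6
  read 'L': S6 → S2
  read 'L': S2 → S6
  read 'L': S6 → S2
  end S2, rejected

none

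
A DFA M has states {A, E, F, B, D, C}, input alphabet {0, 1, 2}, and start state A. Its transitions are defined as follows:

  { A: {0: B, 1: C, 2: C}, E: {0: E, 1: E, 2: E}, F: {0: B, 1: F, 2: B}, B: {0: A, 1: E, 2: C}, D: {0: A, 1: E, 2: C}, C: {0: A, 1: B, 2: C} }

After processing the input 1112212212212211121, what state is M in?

start at A
read '1': A → C
read '1': C → B
read '1': B → E
read '2': E → E
read '2': E → E
read '1': E → E
read '2': E → E
read '2': E → E
read '1': E → E
read '2': E → E
read '2': E → E
read '1': E → E
read '2': E → E
read '2': E → E
read '1': E → E
read '1': E → E
read '1': E → E
read '2': E → E
read '1': E → E

E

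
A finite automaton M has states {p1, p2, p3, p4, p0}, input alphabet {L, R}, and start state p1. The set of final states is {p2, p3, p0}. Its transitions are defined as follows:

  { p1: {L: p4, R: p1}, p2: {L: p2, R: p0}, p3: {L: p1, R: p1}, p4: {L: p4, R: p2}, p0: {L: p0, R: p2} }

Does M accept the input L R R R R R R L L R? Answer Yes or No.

Yes

Trace: p1 -L-> p4 -R-> p2 -R-> p0 -R-> p2 -R-> p0 -R-> p2 -R-> p0 -L-> p0 -L-> p0 -R-> p2
End state p2 is accepting.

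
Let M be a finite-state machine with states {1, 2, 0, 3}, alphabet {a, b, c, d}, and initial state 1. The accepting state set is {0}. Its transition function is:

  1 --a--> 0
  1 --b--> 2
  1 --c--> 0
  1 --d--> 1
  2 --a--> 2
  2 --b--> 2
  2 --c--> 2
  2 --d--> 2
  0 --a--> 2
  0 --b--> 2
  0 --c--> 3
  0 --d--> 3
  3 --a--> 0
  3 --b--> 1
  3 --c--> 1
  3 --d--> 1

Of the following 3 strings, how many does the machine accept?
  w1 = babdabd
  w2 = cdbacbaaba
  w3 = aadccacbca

w1: 1 → 2 → 2 → 2 → 2 → 2 → 2 → 2  → end 2, rejected
w2: 1 → 0 → 3 → 1 → 0 → 3 → 1 → 0 → 2 → 2 → 2  → end 2, rejected
w3: 1 → 0 → 2 → 2 → 2 → 2 → 2 → 2 → 2 → 2 → 2  → end 2, rejected

0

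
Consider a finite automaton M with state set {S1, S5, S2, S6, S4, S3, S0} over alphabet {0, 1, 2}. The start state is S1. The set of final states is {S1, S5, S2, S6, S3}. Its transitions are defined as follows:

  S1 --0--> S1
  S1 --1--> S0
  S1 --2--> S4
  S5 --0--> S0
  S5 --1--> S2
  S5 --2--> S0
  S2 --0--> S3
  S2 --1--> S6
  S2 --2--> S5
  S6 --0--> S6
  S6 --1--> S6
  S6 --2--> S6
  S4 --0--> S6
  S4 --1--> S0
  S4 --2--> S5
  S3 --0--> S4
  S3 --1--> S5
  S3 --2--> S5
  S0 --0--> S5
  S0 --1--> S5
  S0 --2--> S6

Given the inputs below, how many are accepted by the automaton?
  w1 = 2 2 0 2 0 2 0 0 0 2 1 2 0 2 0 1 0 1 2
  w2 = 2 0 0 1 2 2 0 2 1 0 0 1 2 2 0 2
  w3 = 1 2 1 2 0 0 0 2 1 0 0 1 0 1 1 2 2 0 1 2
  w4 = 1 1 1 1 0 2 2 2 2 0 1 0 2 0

w1:
  start at S1
  read '2': S1 → S4
  read '2': S4 → S5
  read '0': S5 → S0
  read '2': S0 → S6
  read '0': S6 → S6
  read '2': S6 → S6
  read '0': S6 → S6
  read '0': S6 → S6
  read '0': S6 → S6
  read '2': S6 → S6
  read '1': S6 → S6
  read '2': S6 → S6
  read '0': S6 → S6
  read '2': S6 → S6
  read '0': S6 → S6
  read '1': S6 → S6
  read '0': S6 → S6
  read '1': S6 → S6
  read '2': S6 → S6
  end S6, accepted
w2:
  start at S1
  read '2': S1 → S4
  read '0': S4 → S6
  read '0': S6 → S6
  read '1': S6 → S6
  read '2': S6 → S6
  read '2': S6 → S6
  read '0': S6 → S6
  read '2': S6 → S6
  read '1': S6 → S6
  read '0': S6 → S6
  read '0': S6 → S6
  read '1': S6 → S6
  read '2': S6 → S6
  read '2': S6 → S6
  read '0': S6 → S6
  read '2': S6 → S6
  end S6, accepted
w3:
  start at S1
  read '1': S1 → S0
  read '2': S0 → S6
  read '1': S6 → S6
  read '2': S6 → S6
  read '0': S6 → S6
  read '0': S6 → S6
  read '0': S6 → S6
  read '2': S6 → S6
  read '1': S6 → S6
  read '0': S6 → S6
  read '0': S6 → S6
  read '1': S6 → S6
  read '0': S6 → S6
  read '1': S6 → S6
  read '1': S6 → S6
  read '2': S6 → S6
  read '2': S6 → S6
  read '0': S6 → S6
  read '1': S6 → S6
  read '2': S6 → S6
  end S6, accepted
w4:
  start at S1
  read '1': S1 → S0
  read '1': S0 → S5
  read '1': S5 → S2
  read '1': S2 → S6
  read '0': S6 → S6
  read '2': S6 → S6
  read '2': S6 → S6
  read '2': S6 → S6
  read '2': S6 → S6
  read '0': S6 → S6
  read '1': S6 → S6
  read '0': S6 → S6
  read '2': S6 → S6
  read '0': S6 → S6
  end S6, accepted

4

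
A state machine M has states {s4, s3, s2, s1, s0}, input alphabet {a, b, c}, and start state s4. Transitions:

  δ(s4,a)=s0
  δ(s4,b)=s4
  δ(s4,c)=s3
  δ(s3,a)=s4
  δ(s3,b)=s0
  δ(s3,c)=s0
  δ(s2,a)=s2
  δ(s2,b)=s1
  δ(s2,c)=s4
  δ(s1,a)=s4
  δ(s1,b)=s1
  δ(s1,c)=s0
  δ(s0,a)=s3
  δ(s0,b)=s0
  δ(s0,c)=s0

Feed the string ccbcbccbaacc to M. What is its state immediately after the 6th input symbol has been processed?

s0

s4 → s3 → s0 → s0 → s0 → s0 → s0
After 6 symbols: s0.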